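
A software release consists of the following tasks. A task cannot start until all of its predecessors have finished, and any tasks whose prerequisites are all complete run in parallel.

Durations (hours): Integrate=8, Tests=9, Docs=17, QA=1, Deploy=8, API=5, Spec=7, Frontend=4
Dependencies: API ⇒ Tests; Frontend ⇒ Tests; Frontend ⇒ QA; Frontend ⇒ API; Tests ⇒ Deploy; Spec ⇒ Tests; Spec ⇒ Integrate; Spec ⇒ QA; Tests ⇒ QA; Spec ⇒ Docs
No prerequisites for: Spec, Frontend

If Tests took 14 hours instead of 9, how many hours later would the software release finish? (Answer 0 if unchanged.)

5

Critical path before the change: Frontend→API→Tests→Deploy = 4+5+9+8 = 26 giving 26 hours.
Since Tests is critical, the +5 change carries straight to that chain (now 31 hours).
That remains the longest chain; total 31 hours.
Change in finish: 31 − 26 = +5 hours.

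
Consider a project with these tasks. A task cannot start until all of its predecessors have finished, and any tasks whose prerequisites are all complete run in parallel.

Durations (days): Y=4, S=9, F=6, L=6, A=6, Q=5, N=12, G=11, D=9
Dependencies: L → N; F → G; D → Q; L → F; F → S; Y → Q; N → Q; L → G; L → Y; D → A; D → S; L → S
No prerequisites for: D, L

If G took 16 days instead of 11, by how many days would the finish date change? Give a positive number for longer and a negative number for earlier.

As given, the longest chain is L→F→G = 6+6+11 = 23, so the finish is 23 days.
G is on the critical path; changing it to 16 makes that path 28 days.
The critical path is still L→F→G; finish is now 28 days.
Change in finish: 28 − 23 = +5 days.

5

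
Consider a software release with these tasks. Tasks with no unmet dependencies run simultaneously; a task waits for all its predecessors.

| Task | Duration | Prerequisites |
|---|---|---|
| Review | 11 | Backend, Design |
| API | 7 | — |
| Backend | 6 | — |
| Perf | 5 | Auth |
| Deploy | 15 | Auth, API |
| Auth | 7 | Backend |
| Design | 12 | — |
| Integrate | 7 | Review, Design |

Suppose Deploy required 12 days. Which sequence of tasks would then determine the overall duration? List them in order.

Baseline: Design→Review→Integrate = 12+11+7 = 30 → 30 days.
The longest path through Deploy is only 28 days, so Deploy has float 2.
No other chain overtakes it, so the finish is 30 days.

Design, Review, Integrate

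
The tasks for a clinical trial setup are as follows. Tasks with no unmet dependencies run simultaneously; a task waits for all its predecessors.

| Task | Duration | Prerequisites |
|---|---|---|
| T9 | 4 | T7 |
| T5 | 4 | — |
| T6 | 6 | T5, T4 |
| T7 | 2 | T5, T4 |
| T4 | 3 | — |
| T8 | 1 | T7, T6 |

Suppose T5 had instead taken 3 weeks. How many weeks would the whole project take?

Actual critical path: T5→T6→T8 = 4+6+1 = 11 ⇒ 11 weeks.
T5 lies on that path, so at 3 weeks the path becomes 10 weeks.
Now T4→T6→T8 = 3+6+1 = 10 is longest, so the finish becomes 10 weeks.

10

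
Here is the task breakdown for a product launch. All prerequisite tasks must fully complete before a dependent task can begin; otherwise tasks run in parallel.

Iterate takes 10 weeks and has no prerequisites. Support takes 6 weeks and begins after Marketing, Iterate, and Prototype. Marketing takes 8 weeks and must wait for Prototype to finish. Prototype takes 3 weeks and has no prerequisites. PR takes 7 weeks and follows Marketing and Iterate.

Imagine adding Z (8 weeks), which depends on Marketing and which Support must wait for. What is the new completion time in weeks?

25

Originally the schedule takes 18 weeks.
With Z inserted, Support now waits for max(Marketing, Iterate, Prototype, Z).
New critical path: Prototype→Marketing→Z→Support = 3+8+8+6 = 25 ⇒ 25 weeks.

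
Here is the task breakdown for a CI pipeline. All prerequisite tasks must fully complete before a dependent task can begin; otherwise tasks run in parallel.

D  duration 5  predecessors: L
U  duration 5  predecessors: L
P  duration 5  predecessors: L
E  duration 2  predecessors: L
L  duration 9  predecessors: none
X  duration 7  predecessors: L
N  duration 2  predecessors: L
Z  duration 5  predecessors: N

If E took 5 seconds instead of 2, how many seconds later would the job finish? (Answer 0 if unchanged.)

As given, the longest chain is L→N→Z = 9+2+5 = 16, so the finish is 16 seconds.
The longest path through E is only 11 seconds, so E has float 5.
That remains the longest chain; total 16 seconds.
Change in finish: 16 − 16 = +0 seconds.

0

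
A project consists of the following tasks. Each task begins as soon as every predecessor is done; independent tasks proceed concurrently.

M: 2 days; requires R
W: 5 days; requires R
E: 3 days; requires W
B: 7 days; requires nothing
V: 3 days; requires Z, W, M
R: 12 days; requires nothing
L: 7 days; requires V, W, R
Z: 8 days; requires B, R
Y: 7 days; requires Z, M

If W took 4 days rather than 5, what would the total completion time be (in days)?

30

Baseline: R→Z→V→L = 12+8+3+7 = 30 → 30 days.
W is off the critical path — its longest chain is 27 days, giving 3 of slack.
The critical path is still R→Z→V→L; finish is now 30 days.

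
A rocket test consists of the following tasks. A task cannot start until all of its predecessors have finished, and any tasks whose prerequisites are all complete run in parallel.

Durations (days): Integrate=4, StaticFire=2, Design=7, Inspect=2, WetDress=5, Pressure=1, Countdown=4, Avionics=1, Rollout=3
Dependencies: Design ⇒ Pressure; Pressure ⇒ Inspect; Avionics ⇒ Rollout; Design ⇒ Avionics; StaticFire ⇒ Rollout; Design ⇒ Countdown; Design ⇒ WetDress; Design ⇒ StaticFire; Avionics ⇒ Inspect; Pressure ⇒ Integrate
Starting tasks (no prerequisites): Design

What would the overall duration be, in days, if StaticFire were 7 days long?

Baseline: Design→StaticFire→Rollout = 7+2+3 = 12 → 12 days.
StaticFire is on the critical path; changing it to 7 makes that path 17 days.
The critical path is still Design→StaticFire→Rollout; finish is now 17 days.

17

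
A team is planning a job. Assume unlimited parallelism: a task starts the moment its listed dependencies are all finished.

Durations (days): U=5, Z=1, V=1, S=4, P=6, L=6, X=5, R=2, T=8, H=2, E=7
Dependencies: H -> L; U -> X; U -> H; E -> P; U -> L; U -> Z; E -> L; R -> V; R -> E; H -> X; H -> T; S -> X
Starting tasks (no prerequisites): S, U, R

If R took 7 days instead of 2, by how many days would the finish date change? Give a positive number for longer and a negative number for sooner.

5

Baseline: R→E→L = 2+7+6 = 15 → 15 days.
R lies on that path, so at 7 days the path becomes 20 days.
That remains the longest chain; total 20 days.
Change in finish: 20 − 15 = +5 days.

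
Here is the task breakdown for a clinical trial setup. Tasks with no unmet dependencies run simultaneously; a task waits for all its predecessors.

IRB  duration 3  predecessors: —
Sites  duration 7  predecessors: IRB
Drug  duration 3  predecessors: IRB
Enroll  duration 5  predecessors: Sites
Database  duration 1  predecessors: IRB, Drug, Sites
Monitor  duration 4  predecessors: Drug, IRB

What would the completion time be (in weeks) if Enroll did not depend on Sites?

With the dependency in place, IRB→Sites→Enroll = 3+7+5 = 15 sets the finish at 15 weeks.
Without Sites→Enroll, Enroll's earliest start moves from 10 to 0.
New critical path: IRB→Sites→Database = 3+7+1 = 11 ⇒ 11 weeks.

11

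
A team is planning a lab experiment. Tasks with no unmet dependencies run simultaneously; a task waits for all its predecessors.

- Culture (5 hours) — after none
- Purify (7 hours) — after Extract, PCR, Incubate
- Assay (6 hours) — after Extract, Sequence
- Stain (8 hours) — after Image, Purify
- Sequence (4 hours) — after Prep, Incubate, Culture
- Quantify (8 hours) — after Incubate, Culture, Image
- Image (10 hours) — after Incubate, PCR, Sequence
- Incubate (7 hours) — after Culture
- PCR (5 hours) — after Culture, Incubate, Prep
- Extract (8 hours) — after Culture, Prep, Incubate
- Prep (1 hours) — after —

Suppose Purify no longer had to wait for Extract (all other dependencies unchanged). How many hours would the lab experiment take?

With the dependency in place, Culture→Incubate→Extract→Purify→Stain = 5+7+8+7+8 = 35 sets the finish at 35 hours.
Without Extract→Purify, Purify's earliest start moves from 20 to 17.
The longest chain is now Culture→Incubate→PCR→Image→Stain = 5+7+5+10+8 = 35, so the lab experiment takes 35 hours.

35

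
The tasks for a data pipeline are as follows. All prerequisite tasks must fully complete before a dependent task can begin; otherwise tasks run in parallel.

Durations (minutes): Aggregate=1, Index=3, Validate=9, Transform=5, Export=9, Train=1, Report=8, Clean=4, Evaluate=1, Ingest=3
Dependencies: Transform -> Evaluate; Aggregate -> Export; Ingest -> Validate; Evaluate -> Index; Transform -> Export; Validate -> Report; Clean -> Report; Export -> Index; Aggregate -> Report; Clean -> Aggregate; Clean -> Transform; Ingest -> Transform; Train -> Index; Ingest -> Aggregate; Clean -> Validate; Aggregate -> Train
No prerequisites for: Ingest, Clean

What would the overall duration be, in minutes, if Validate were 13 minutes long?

The binding path is Clean→Validate→Report = 4+9+8 = 21; finish at 21 minutes.
Validate lies on that path, so at 13 minutes the path becomes 25 minutes.
The critical path is still Clean→Validate→Report; finish is now 25 minutes.

25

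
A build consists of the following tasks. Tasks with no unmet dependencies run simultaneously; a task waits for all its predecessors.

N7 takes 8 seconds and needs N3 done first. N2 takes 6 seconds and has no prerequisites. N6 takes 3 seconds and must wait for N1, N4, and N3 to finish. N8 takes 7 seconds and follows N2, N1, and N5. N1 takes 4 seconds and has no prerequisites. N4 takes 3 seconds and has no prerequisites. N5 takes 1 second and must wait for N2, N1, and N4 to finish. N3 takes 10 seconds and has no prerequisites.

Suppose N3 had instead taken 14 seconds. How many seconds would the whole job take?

22

Critical path before the change: N3→N7 = 10+8 = 18 giving 18 seconds.
Since N3 is critical, the +4 change carries straight to that chain (now 22 seconds).
That remains the longest chain; total 22 seconds.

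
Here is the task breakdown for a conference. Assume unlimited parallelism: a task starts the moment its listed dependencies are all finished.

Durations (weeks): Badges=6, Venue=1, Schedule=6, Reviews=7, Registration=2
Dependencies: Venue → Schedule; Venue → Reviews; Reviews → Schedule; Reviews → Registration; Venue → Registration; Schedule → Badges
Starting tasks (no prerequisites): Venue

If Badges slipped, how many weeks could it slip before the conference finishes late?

The longest chain is Venue→Reviews→Schedule→Badges = 1+7+6+6 = 20; overall finish 20 weeks.
Badges finishes as early as 20 and must finish by 20.
So Badges can slip 20 − 20 = 0 weeks.

0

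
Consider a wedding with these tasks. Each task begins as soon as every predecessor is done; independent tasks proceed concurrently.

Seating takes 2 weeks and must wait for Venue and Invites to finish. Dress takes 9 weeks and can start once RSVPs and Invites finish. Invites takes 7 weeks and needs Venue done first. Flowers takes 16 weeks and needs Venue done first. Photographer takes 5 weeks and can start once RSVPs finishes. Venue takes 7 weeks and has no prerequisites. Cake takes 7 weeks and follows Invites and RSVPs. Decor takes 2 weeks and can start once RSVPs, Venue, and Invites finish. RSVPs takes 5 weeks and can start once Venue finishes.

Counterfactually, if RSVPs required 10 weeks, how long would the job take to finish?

Baseline: Venue→Invites→Dress = 7+7+9 = 23 → 23 weeks.
RSVPs has 2 weeks of float (longest path through it is 21).
New critical path: Venue→RSVPs→Dress = 7+10+9 = 26 ⇒ 26 weeks.

26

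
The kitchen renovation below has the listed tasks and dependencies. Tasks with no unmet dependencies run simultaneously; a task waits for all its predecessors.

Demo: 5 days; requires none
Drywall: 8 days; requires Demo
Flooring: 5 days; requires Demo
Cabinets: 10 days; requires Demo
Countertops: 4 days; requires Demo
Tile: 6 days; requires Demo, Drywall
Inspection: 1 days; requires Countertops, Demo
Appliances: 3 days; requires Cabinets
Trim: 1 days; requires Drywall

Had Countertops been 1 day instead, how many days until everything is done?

Baseline: Demo→Drywall→Tile = 5+8+6 = 19 → 19 days.
The longest path through Countertops is only 10 days, so Countertops has float 9.
That remains the longest chain; total 19 days.

19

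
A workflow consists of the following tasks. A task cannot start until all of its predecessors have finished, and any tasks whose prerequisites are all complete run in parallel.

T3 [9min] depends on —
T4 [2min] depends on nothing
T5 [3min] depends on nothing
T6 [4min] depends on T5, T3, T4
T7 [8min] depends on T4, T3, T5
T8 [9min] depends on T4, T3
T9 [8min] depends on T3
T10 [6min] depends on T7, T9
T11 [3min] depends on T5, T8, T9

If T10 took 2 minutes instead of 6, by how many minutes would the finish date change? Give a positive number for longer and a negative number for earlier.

-2

The binding path is T3→T7→T10 = 9+8+6 = 23; finish at 23 minutes.
T10 lies on that path, so at 2 minutes the path becomes 19 minutes.
The binding chain switches to T3→T8→T11 = 9+9+3 = 21; finish 21 minutes.
Change in finish: 21 − 23 = -2 minutes.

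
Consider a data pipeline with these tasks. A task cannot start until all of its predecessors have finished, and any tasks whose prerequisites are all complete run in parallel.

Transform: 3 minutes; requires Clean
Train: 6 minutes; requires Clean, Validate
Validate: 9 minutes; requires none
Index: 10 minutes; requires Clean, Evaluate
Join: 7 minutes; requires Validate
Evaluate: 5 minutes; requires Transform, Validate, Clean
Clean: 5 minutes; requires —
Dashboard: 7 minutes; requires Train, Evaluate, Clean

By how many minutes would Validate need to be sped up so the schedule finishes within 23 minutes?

Current finish: 24 minutes; target: 23.
Validate is on every critical path, so each minute cut from Validate cuts the finish by one (this holds down to a finish of 23).
Need 24 − 23 = 1 minute off Validate → Validate becomes 8 minutes, finish becomes 23.

1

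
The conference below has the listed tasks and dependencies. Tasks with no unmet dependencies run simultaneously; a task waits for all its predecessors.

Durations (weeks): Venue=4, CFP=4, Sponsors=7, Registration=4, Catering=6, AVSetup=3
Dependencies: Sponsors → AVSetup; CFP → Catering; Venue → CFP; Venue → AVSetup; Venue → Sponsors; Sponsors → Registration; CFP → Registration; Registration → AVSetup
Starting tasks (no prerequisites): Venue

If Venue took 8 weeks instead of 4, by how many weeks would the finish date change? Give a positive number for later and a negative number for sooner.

Actual critical path: Venue→Sponsors→Registration→AVSetup = 4+7+4+3 = 18 ⇒ 18 weeks.
Since Venue is critical, the +4 change carries straight to that chain (now 22 weeks).
No other chain overtakes it, so the finish is 22 weeks.
Change in finish: 22 − 18 = +4 weeks.

4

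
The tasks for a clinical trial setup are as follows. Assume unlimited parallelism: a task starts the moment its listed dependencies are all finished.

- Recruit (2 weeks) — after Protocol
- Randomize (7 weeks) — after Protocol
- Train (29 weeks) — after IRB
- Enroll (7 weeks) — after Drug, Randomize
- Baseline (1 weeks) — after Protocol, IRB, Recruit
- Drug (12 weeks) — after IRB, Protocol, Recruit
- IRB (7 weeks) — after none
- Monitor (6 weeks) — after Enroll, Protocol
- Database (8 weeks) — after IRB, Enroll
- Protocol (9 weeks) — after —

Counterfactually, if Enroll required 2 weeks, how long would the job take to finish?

36

Baseline: Protocol→Recruit→Drug→Enroll→Database = 9+2+12+7+8 = 38 → 38 weeks.
Enroll is on the critical path; changing it to 2 makes that path 33 weeks.
The binding chain switches to IRB→Train = 7+29 = 36; finish 36 weeks.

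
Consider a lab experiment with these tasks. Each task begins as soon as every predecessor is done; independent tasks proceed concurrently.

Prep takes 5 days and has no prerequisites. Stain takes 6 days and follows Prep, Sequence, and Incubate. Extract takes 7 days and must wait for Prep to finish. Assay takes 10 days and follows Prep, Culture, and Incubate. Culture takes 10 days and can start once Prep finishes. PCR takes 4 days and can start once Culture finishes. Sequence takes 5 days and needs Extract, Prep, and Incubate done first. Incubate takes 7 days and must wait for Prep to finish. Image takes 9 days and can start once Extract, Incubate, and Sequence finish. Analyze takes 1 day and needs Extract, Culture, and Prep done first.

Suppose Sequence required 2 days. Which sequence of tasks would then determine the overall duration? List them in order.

Prep, Culture, Assay

As given, the longest chain is Prep→Incubate→Sequence→Image = 5+7+5+9 = 26, so the finish is 26 days.
Sequence lies on that path, so at 2 days the path becomes 23 days.
The binding chain switches to Prep→Culture→Assay = 5+10+10 = 25; finish 25 days.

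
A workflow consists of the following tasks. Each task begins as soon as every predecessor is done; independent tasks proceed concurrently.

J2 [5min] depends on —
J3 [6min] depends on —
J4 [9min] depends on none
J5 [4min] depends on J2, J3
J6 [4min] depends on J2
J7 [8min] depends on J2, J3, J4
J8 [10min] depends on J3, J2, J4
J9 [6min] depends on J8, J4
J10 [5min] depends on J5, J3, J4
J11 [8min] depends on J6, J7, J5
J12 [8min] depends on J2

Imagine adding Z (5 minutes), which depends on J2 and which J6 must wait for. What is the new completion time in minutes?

25

Originally the schedule takes 25 minutes.
With Z inserted, J6 now waits for max(J2, Z).
New critical path: J4→J7→J11 = 9+8+8 = 25 ⇒ 25 minutes.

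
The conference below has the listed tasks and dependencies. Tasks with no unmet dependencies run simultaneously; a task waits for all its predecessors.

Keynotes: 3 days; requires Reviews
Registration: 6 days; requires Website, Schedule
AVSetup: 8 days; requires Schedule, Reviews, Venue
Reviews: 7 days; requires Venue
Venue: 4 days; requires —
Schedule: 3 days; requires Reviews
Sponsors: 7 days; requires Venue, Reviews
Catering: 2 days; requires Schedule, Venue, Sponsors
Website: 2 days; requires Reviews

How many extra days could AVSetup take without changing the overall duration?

0

The longest chain is Venue→Reviews→Schedule→AVSetup = 4+7+3+8 = 22; overall finish 22 days.
The longest chain containing AVSetup totals 22 days.
Slack of AVSetup = 14 − 14 = 0 days.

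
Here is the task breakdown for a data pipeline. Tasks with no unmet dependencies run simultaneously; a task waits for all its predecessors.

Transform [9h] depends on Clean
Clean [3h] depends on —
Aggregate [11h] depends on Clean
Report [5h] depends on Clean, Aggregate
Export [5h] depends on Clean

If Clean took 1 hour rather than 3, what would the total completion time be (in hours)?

17

Critical path before the change: Clean→Aggregate→Report = 3+11+5 = 19 giving 19 hours.
Clean is on the critical path; changing it to 1 makes that path 17 hours.
The critical path is still Clean→Aggregate→Report; finish is now 17 hours.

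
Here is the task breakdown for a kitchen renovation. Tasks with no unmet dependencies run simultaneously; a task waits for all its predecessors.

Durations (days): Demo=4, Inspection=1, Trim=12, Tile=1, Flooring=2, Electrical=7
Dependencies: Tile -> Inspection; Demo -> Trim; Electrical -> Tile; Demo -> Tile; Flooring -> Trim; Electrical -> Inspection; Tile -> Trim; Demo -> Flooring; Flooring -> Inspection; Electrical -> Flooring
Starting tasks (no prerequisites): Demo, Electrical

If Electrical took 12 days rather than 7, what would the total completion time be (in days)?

26

Critical path before the change: Electrical→Flooring→Trim = 7+2+12 = 21 giving 21 days.
Since Electrical is critical, the +5 change carries straight to that chain (now 26 days).
The critical path is still Electrical→Flooring→Trim; finish is now 26 days.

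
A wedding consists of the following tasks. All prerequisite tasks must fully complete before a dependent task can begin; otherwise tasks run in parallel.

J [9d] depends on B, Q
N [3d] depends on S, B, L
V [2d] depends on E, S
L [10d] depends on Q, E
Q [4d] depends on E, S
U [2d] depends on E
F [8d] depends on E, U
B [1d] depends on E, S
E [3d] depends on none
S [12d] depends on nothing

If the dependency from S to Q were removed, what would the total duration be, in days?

22

With the dependency in place, S→Q→L→N = 12+4+10+3 = 29 sets the finish at 29 days.
Without S→Q, Q's earliest start moves from 12 to 3.
After: S→B→J = 12+1+9 = 22 → 22 days.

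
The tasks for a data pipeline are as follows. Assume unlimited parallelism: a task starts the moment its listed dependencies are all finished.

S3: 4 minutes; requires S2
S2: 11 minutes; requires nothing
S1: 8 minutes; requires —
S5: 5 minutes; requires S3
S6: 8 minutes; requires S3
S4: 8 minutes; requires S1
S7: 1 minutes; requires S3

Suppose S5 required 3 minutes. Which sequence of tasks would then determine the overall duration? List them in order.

S2, S3, S6

Actual critical path: S2→S3→S6 = 11+4+8 = 23 ⇒ 23 minutes.
S5 has 3 minutes of float (longest path through it is 20).
No other chain overtakes it, so the finish is 23 minutes.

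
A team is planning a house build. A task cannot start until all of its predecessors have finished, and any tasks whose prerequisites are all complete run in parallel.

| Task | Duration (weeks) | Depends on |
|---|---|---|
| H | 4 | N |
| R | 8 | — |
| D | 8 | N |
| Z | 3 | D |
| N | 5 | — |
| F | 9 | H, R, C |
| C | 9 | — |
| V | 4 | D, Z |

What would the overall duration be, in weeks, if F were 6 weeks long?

20

Baseline: N→D→Z→V = 5+8+3+4 = 20 → 20 weeks.
F has 2 weeks of float (longest path through it is 18).
That remains the longest chain; total 20 weeks.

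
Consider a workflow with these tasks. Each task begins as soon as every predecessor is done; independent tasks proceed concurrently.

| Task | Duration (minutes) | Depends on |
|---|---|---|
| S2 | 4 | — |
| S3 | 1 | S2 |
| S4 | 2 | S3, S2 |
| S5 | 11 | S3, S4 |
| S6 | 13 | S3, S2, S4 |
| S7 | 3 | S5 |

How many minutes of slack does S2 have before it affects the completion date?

0

S2→S3→S4→S5→S7 = 4+1+2+11+3 = 21 sets the makespan at 21 minutes.
The longest chain containing S2 totals 21 minutes.
So S2 can slip 4 − 4 = 0 minutes.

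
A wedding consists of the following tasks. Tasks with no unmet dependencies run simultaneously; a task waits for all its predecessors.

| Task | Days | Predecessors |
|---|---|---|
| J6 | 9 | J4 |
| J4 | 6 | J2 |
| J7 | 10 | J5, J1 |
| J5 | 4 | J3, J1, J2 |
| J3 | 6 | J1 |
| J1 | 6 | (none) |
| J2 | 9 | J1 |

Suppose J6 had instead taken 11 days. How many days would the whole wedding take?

Baseline: J1→J2→J4→J6 = 6+9+6+9 = 30 → 30 days.
J6 is on the critical path; changing it to 11 makes that path 32 days.
No other chain overtakes it, so the finish is 32 days.

32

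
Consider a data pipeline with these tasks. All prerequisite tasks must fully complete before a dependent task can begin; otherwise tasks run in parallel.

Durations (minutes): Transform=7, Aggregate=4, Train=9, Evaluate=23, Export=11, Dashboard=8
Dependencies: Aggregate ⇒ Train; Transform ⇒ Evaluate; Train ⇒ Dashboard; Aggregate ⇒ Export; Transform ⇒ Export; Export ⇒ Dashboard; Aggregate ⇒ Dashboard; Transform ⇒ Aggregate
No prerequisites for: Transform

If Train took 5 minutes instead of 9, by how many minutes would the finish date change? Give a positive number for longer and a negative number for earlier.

0

As given, the longest chain is Transform→Aggregate→Export→Dashboard = 7+4+11+8 = 30, so the finish is 30 minutes.
Train has 2 minutes of float (longest path through it is 28).
No other chain overtakes it, so the finish is 30 minutes.
Change in finish: 30 − 30 = +0 minutes.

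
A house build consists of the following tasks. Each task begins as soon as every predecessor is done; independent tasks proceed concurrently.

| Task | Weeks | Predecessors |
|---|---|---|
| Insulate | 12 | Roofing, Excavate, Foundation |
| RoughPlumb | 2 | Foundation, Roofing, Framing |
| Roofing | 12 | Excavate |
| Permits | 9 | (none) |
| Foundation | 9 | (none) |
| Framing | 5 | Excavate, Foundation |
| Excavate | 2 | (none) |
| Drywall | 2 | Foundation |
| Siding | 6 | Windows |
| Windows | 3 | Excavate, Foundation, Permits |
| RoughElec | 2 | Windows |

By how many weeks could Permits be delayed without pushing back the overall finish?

Excavate→Roofing→Insulate = 2+12+12 = 26 sets the makespan at 26 weeks.
Permits finishes as early as 9 and must finish by 17.
So Permits can slip 17 − 9 = 8 weeks.

8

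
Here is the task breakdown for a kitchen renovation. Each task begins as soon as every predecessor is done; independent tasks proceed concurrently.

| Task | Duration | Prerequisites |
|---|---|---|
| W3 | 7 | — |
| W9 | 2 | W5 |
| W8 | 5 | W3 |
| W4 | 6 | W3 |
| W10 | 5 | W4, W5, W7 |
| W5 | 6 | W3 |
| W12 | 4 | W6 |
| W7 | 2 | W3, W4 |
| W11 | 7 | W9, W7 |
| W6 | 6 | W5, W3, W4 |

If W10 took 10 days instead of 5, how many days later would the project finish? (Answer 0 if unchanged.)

As given, the longest chain is W3→W4→W6→W12 = 7+6+6+4 = 23, so the finish is 23 days.
W10 is off the critical path — its longest chain is 20 days, giving 3 of slack.
Now W3→W4→W7→W10 = 7+6+2+10 = 25 is longest, so the finish becomes 25 days.
Change in finish: 25 − 23 = +2 days.

2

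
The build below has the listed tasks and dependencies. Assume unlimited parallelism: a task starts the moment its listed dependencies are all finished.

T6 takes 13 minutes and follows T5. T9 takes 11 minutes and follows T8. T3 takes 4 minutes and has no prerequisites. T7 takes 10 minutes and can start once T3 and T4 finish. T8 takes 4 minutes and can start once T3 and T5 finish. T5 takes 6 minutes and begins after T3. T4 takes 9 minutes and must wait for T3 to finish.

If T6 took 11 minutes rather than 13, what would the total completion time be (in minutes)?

25

Critical path before the change: T3→T5→T8→T9 = 4+6+4+11 = 25 giving 25 minutes.
T6 has 2 minutes of float (longest path through it is 23).
That remains the longest chain; total 25 minutes.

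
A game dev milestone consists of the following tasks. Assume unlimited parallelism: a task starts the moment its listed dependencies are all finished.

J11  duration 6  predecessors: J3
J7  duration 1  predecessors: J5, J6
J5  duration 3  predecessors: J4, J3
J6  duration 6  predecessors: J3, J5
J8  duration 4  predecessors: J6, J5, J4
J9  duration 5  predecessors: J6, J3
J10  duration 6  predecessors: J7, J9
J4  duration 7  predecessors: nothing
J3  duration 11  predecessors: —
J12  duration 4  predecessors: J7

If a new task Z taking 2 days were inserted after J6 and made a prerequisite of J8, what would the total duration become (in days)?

Originally the job takes 31 days.
With Z inserted, J8 now waits for max(J6, J5, J4, Z).
New critical path: J3→J5→J6→J9→J10 = 11+3+6+5+6 = 31 ⇒ 31 days.

31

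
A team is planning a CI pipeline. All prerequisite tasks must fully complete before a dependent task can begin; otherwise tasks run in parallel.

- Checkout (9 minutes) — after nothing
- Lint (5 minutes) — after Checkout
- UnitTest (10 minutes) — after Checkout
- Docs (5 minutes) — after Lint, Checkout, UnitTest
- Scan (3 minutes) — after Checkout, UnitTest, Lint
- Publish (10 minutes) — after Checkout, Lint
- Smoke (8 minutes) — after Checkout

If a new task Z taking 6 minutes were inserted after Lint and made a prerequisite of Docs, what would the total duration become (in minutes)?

25

Originally the plan takes 24 minutes.
With Z inserted, Docs now waits for max(Lint, Checkout, UnitTest, Z).
New critical path: Checkout→Lint→Z→Docs = 9+5+6+5 = 25 ⇒ 25 minutes.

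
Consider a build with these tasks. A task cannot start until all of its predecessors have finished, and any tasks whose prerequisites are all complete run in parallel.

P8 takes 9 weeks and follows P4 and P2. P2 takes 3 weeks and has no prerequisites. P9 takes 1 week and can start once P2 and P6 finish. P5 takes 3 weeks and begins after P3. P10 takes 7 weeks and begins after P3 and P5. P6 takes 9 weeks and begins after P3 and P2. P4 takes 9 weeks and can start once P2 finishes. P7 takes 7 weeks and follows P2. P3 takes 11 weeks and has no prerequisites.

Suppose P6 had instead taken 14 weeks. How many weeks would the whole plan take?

26

Baseline: P3→P6→P9 = 11+9+1 = 21 → 21 weeks.
P6 is on the critical path; changing it to 14 makes that path 26 weeks.
No other chain overtakes it, so the finish is 26 weeks.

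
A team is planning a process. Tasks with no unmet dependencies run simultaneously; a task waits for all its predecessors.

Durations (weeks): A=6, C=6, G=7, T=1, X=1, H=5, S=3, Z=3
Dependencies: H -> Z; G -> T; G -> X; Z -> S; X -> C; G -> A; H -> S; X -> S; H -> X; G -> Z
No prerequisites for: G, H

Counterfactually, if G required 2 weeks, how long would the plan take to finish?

12

As given, the longest chain is G→X→C = 7+1+6 = 14, so the finish is 14 weeks.
G lies on that path, so at 2 weeks the path becomes 9 weeks.
Now H→X→C = 5+1+6 = 12 is longest, so the finish becomes 12 weeks.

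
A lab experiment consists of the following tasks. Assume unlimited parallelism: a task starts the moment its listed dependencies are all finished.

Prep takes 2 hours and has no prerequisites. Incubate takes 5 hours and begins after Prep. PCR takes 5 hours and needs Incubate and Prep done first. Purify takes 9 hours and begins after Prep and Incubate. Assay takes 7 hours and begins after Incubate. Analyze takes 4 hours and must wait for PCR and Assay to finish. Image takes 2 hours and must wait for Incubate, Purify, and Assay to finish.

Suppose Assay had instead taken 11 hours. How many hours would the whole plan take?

22

Critical path before the change: Prep→Incubate→Assay→Analyze = 2+5+7+4 = 18 giving 18 hours.
Since Assay is critical, the +4 change carries straight to that chain (now 22 hours).
That remains the longest chain; total 22 hours.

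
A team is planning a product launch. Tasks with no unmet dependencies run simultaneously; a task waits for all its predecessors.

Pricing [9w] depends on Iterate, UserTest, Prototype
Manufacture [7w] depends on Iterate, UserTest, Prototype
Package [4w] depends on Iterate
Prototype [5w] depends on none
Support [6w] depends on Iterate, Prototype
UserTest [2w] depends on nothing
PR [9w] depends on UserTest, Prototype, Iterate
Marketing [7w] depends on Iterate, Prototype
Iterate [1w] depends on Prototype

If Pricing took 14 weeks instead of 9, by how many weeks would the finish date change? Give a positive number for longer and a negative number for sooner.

5

Baseline: Prototype→Iterate→Pricing = 5+1+9 = 15 → 15 weeks.
Pricing lies on that path, so at 14 weeks the path becomes 20 weeks.
No other chain overtakes it, so the finish is 20 weeks.
Change in finish: 20 − 15 = +5 weeks.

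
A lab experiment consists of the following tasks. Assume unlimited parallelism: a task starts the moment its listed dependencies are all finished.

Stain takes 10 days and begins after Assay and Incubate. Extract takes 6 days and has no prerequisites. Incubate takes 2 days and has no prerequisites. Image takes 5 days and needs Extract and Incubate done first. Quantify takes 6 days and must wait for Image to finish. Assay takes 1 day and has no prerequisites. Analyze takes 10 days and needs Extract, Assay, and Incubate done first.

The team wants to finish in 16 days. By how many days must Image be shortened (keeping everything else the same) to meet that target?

Current finish: 17 days; target: 16.
Image is on every critical path, so each day cut from Image cuts the finish by one (this holds down to a finish of 16).
Need 17 − 16 = 1 day off Image → Image becomes 4 days, finish becomes 16.

1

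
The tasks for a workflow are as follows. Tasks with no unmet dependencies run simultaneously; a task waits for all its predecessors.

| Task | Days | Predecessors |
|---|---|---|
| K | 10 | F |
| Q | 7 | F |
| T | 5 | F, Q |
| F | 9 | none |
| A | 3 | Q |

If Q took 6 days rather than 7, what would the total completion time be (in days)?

20

Critical path before the change: F→Q→T = 9+7+5 = 21 giving 21 days.
Q is on the critical path; changing it to 6 makes that path 20 days.
The critical path is still F→Q→T; finish is now 20 days.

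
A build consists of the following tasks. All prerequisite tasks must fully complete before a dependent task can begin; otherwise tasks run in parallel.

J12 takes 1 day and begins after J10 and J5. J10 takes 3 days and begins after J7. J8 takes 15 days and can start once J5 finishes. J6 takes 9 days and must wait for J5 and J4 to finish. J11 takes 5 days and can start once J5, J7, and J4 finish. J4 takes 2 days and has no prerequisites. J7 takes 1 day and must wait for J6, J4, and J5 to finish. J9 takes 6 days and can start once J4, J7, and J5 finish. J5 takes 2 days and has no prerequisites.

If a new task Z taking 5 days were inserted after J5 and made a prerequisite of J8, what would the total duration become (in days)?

22

Originally the job takes 18 days.
With Z inserted, J8 now waits for max(J5, Z).
New critical path: J5→Z→J8 = 2+5+15 = 22 ⇒ 22 days.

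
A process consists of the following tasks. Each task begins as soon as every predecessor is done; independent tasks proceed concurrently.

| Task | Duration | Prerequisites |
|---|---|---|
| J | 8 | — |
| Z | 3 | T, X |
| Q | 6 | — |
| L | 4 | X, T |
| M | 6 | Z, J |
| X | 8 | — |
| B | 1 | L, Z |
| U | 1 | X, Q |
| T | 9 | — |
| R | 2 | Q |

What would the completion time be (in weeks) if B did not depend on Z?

18

With the dependency in place, T→Z→M = 9+3+6 = 18 sets the finish at 18 weeks.
Dropping Z→B doesn't change B's earliest start (13); another predecessor still binds.
New critical path: T→Z→M = 9+3+6 = 18 ⇒ 18 weeks.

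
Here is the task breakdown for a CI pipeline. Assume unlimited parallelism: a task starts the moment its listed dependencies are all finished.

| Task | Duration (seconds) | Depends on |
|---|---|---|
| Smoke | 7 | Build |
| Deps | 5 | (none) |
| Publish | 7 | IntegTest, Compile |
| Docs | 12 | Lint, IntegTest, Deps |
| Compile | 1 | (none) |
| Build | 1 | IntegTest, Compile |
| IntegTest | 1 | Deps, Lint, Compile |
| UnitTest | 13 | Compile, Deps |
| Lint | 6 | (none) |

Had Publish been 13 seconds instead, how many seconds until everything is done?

20

Baseline: Lint→IntegTest→Docs = 6+1+12 = 19 → 19 seconds.
Publish has 5 seconds of float (longest path through it is 14).
Now Lint→IntegTest→Publish = 6+1+13 = 20 is longest, so the finish becomes 20 seconds.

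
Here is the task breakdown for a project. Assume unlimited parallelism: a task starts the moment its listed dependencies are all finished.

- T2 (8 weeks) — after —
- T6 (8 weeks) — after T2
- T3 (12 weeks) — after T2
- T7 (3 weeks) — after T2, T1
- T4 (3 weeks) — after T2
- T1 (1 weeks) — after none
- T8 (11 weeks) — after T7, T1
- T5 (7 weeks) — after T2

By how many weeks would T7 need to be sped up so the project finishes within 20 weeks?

2

Current finish: 22 weeks; target: 20.
T7 is on every critical path, so each week cut from T7 cuts the finish by one (this holds down to a finish of 20).
Need 22 − 20 = 2 weeks off T7 → T7 becomes 1 week, finish becomes 20.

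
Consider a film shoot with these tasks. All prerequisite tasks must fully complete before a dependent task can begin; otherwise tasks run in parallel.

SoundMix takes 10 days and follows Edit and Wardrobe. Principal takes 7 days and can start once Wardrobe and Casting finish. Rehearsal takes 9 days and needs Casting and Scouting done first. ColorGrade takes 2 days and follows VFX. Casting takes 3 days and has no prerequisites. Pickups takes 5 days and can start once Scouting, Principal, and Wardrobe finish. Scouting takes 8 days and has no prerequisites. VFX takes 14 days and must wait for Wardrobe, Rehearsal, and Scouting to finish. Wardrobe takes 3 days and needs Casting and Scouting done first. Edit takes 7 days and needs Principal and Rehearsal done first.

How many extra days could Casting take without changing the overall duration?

The longest chain is Scouting→Wardrobe→Principal→Edit→SoundMix = 8+3+7+7+10 = 35; overall finish 35 days.
The longest chain containing Casting totals 30 days.
Float = 35 − 30 = 5.

5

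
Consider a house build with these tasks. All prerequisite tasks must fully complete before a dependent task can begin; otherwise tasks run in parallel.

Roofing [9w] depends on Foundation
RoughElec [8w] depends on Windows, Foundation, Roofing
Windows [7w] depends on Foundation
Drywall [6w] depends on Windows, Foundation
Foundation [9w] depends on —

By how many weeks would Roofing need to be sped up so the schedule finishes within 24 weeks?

Current finish: 26 weeks; target: 24.
Roofing is on every critical path, so each week cut from Roofing cuts the finish by one (this holds down to a finish of 24).
Need 26 − 24 = 2 weeks off Roofing → Roofing becomes 7 weeks, finish becomes 24.

2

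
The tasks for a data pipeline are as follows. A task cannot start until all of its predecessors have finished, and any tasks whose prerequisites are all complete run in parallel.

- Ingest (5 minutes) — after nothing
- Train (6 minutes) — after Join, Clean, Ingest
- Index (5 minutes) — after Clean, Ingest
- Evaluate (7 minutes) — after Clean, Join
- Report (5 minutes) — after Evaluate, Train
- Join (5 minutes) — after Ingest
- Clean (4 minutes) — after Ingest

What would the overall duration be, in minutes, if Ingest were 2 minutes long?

As given, the longest chain is Ingest→Join→Evaluate→Report = 5+5+7+5 = 22, so the finish is 22 minutes.
Ingest is on the critical path; changing it to 2 makes that path 19 minutes.
No other chain overtakes it, so the finish is 19 minutes.

19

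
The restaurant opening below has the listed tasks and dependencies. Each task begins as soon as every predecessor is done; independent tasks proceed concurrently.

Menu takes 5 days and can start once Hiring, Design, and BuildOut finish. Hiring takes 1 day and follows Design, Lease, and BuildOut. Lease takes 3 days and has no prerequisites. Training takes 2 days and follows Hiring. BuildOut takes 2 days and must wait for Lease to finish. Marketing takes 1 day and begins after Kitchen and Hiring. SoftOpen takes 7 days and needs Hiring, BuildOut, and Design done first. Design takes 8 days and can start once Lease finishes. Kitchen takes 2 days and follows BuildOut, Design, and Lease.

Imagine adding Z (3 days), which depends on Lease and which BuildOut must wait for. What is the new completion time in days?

19

Originally the project takes 19 days.
With Z inserted, BuildOut now waits for max(Lease, Z).
New critical path: Lease→Design→Hiring→SoftOpen = 3+8+1+7 = 19 ⇒ 19 days.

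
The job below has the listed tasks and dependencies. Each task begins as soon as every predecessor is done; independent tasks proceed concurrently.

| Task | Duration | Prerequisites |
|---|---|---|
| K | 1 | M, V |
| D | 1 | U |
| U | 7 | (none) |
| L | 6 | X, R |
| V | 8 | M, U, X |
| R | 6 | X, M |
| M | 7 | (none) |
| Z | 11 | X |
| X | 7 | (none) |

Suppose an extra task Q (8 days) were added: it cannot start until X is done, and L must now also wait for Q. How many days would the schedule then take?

21

Originally the schedule takes 19 days.
With Q inserted, L now waits for max(X, R, Q).
New critical path: X→Q→L = 7+8+6 = 21 ⇒ 21 days.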